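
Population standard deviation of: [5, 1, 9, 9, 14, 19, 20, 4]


Mean = 81/8
  (5-81/8)²=1681/64
  (1-81/8)²=5329/64
  (9-81/8)²=81/64
  (9-81/8)²=81/64
  (14-81/8)²=961/64
  (19-81/8)²=5041/64
  (20-81/8)²=6241/64
  (4-81/8)²=2401/64
Σ(x-μ)² = 2727/8
σ² = (2727/8)/8 = 2727/64

σ = √(2727/64) ≈ 6.5276


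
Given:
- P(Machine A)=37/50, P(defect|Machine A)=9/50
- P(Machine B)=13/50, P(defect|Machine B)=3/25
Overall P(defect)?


P(B) = Σ P(B|Aᵢ)×P(Aᵢ)
  9/50×37/50 = 333/2500
  3/25×13/50 = 39/1250
Sum = 411/2500

P(defect) = 411/2500 ≈ 16.44%


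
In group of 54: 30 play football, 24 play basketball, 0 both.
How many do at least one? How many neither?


|A∪B| = 30+24-0 = 54
Neither = 54-54 = 0

At least one: 54; Neither: 0


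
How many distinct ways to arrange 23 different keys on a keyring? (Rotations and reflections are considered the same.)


Free circular arrangements: rotations and reflections both identified.
(n-1)!/2 = 22!/2 = 1124000727777607680000/2 = 562000363888803840000

562000363888803840000


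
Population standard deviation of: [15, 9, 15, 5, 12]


Mean = 56/5
  (15-56/5)²=361/25
  (9-56/5)²=121/25
  (15-56/5)²=361/25
  (5-56/5)²=961/25
  (12-56/5)²=16/25
Σ(x-μ)² = 364/5
σ² = (364/5)/5 = 364/25

σ = √(364/25) ≈ 3.8158


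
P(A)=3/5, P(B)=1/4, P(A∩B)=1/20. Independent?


P(A)×P(B) = 3/20
P(A∩B) = 1/20
Not equal → NOT independent

No, not independent


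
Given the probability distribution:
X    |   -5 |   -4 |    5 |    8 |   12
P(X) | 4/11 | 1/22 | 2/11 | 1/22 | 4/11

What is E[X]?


E[X] = Σ x·P(X=x)
= (-5)×(4/11) + (-4)×(1/22) + (5)×(2/11) + (8)×(1/22) + (12)×(4/11)
= 40/11

E[X] = 40/11


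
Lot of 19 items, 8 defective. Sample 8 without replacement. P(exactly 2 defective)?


Hypergeometric: C(8,2)×C(11,6)/C(19,8)
= 28×462/75582 = 2156/12597

P(X=2) = 2156/12597 ≈ 17.12%


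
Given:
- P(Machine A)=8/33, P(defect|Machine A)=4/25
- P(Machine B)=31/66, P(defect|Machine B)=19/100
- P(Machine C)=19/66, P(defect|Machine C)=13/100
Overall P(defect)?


P(B) = Σ P(B|Aᵢ)×P(Aᵢ)
  4/25×8/33 = 32/825
  19/100×31/66 = 589/6600
  13/100×19/66 = 247/6600
Sum = 91/550

P(defect) = 91/550 ≈ 16.55%


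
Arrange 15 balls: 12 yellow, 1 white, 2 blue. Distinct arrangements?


15!/(12!×1!×2!) = 1365

1365


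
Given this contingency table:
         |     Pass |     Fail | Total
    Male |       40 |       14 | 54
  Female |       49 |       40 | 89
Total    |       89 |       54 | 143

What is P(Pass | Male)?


P(Pass | Male) = 40/(40+14) = 40/54 = 20/27

P(Pass|Male) = 20/27 ≈ 74.07%


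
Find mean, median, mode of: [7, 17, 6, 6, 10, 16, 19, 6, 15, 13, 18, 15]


Sorted: [6, 6, 6, 7, 10, 13, 15, 15, 16, 17, 18, 19]
Mean = 148/12 = 37/3
Median = 14
Freq: {7: 1, 17: 1, 6: 3, 10: 1, 16: 1, 19: 1, 15: 2, 13: 1, 18: 1}
Mode: [6]

Mean=37/3, Median=14, Mode=6


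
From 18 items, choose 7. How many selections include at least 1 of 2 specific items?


Complement: C(18,7) - C(16,7) = 31824 - 11440 = 20384

20384


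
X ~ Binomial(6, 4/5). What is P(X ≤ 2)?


P(X ≤ 2) = Σ P(X=i) for i=0..2
P(X=0) = 1/15625
P(X=1) = 24/15625
P(X=2) = 48/3125
Sum = 53/3125

P(X ≤ 2) = 53/3125 ≈ 1.70%


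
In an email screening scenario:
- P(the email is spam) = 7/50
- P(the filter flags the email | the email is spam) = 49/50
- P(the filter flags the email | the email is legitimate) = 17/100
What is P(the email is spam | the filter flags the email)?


Using Bayes' theorem:
P(A|B) = P(B|A)·P(A) / P(B)

P(the filter flags the email) = 49/50 × 7/50 + 17/100 × 43/50
= 343/2500 + 731/5000 = 1417/5000

P(the email is spam|the filter flags the email) = (343/2500) / (1417/5000) = 686/1417

P(the email is spam|the filter flags the email) = 686/1417 ≈ 48.41%


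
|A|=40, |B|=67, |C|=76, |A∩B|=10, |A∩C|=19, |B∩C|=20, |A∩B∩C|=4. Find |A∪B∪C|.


|A∪B∪C| = 40+67+76-10-19-20+4 = 138

|A∪B∪C| = 138


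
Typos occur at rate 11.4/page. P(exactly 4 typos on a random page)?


Poisson(λ=11.4): P(X=4) = e^(-λ)×λ^k/k!
= e^(-11.4) × 11.4^4 / 4!
≈ 1.119548484e-05 × 16889.6016 / 24 ≈ 0.007879

P(X=4) ≈ 0.007879 ≈ 0.79%


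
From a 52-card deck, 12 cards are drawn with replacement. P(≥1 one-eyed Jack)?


P(not a one-eyed Jack) = 50/52 = 25/26
P(none in 12 draws) = (25/26)^12 = 59604644775390625/95428956661682176
P(≥1 one-eyed Jack) = 1 - 59604644775390625/95428956661682176 = 35824311886291551/95428956661682176

P = 35824311886291551/95428956661682176 ≈ 37.54%


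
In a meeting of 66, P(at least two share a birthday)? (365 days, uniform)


P(all different) = Π(365-i)/365 for i=0..65
= 0.001904
P(match) = 1 - 0.001904 = 0.998096

P ≈ 0.9981 ≈ 99.81%


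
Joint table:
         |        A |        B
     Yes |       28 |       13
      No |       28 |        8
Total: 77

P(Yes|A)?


P(Yes|A) = 28/(28+28) = 28/56 = 1/2

P = 1/2 ≈ 50.00%


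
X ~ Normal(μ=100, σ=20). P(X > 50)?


z = (50-100)/20 = -2.5
P(X > 50) = 1 - P(Z ≤ -2.5) = 1 - 0.0062 = 0.9938

P(X > 50) ≈ 0.9938


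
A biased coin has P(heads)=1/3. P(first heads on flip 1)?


Geometric: P(X=1) = (1-p)^(k-1)×p = (2/3)^0×1/3 = 1/3

P(X=1) = 1/3 ≈ 33.33%


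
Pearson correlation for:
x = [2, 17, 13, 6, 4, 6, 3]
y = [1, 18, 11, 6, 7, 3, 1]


n=7, Σx=51, Σy=47, Σxy=536, Σx²=559, Σy²=541
r = (7×536 - 51×47)/√((7×559 - 51²)(7×541 - 47²))
= 1355/√(1312×1578) = 1355/√2070336 ≈ 1355/1438.8662 ≈ 0.9417

r ≈ 0.9417


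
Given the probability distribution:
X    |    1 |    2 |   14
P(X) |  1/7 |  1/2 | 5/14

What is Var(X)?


E[X] = 43/7
E[X²] = 505/7
Var(X) = E[X²] - (E[X])² = 505/7 - 1849/49 = 1686/49

Var(X) = 1686/49 ≈ 34.4082


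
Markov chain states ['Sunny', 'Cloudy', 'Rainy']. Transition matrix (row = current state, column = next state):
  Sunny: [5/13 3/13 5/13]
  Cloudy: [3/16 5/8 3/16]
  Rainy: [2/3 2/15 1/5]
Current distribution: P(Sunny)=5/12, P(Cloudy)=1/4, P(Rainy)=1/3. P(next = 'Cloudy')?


P(next=Cloudy) = Σᵢ P(now=i)×P(i→Cloudy)
= 5/12×3/13 + 1/4×5/8 + 1/3×2/15
= 5/52 + 5/32 + 2/45 = 5557/18720

P = 5557/18720 ≈ 0.2968


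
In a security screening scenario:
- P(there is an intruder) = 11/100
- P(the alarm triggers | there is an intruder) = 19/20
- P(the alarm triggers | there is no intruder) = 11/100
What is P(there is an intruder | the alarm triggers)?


Using Bayes' theorem:
P(A|B) = P(B|A)·P(A) / P(B)

P(the alarm triggers) = 19/20 × 11/100 + 11/100 × 89/100
= 209/2000 + 979/10000 = 253/1250

P(there is an intruder|the alarm triggers) = (209/2000) / (253/1250) = 95/184

P(there is an intruder|the alarm triggers) = 95/184 ≈ 51.63%


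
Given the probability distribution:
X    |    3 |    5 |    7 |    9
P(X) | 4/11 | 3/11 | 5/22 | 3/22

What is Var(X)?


E[X] = 58/11
E[X²] = 355/11
Var(X) = E[X²] - (E[X])² = 355/11 - 3364/121 = 541/121

Var(X) = 541/121 ≈ 4.4711


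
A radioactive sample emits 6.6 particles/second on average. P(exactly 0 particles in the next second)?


Poisson(λ=6.6): P(X=0) = e^(-λ)×λ^k/k!
= e^(-6.6) × 6.6^0 / 0!
≈ 0.001360368038 × 1 / 1 ≈ 0.001360

P(X=0) ≈ 0.001360 ≈ 0.14%


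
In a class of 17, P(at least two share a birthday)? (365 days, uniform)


P(all different) = Π(365-i)/365 for i=0..16
= 0.684992
P(match) = 1 - 0.684992 = 0.315008

P ≈ 0.3150 ≈ 31.50%


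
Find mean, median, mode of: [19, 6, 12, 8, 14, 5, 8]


Sorted: [5, 6, 8, 8, 12, 14, 19]
Mean = 72/7
Median = 8
Freq: {19: 1, 6: 1, 12: 1, 8: 2, 14: 1, 5: 1}
Mode: [8]

Mean=72/7, Median=8, Mode=8


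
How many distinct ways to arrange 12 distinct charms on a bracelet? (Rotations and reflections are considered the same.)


Free circular arrangements: rotations and reflections both identified.
(n-1)!/2 = 11!/2 = 39916800/2 = 19958400

19958400


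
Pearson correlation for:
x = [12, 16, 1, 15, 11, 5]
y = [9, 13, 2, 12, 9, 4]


n=6, Σx=60, Σy=49, Σxy=617, Σx²=772, Σy²=495
r = (6×617 - 60×49)/√((6×772 - 60²)(6×495 - 49²))
= 762/√(1032×569) = 762/√587208 ≈ 762/766.2950 ≈ 0.9944

r ≈ 0.9944


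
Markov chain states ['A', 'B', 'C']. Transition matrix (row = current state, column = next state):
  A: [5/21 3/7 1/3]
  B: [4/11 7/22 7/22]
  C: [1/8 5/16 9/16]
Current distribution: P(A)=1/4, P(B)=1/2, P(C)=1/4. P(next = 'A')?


P(next=A) = Σᵢ P(now=i)×P(i→A)
= 1/4×5/21 + 1/2×4/11 + 1/4×1/8
= 5/84 + 2/11 + 1/32 = 2015/7392

P = 2015/7392 ≈ 0.2726


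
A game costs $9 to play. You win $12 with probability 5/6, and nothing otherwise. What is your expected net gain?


E[gain] = (12-9)×5/6 + (-9)×1/6
= 5/2 - 3/2 = 1

Expected net gain = $1 ≈ $1.00


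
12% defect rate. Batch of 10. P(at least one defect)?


P(all good) = (22/25)^10 = 26559922791424/95367431640625
P(≥1 defect) = 68807508849201/95367431640625

P = 68807508849201/95367431640625 ≈ 72.15%


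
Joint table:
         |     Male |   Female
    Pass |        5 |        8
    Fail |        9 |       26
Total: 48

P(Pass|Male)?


P(Pass|Male) = 5/(5+9) = 5/14

P = 5/14 ≈ 35.71%


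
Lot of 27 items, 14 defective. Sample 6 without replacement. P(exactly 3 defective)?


Hypergeometric: C(14,3)×C(13,3)/C(27,6)
= 364×286/296010 = 364/1035

P(X=3) = 364/1035 ≈ 35.17%


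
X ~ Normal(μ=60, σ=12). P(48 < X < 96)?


z₁=(48-60)/12=-1.0, z₂=(96-60)/12=3.0
P = Φ(3.0) - Φ(-1.0) = 0.998650 - 0.158655 = 0.839995 ≈ 0.8400

P(48 < X < 96) ≈ 0.8400


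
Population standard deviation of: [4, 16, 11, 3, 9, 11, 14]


Mean = 68/7
  (4-68/7)²=1600/49
  (16-68/7)²=1936/49
  (11-68/7)²=81/49
  (3-68/7)²=2209/49
  (9-68/7)²=25/49
  (11-68/7)²=81/49
  (14-68/7)²=900/49
Σ(x-μ)² = 976/7
σ² = (976/7)/7 = 976/49

σ = √(976/49) ≈ 4.4630


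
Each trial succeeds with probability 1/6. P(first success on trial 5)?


Geometric: P(X=5) = (1-p)^(k-1)×p = (5/6)^4×1/6 = 625/7776

P(X=5) = 625/7776 ≈ 8.04%


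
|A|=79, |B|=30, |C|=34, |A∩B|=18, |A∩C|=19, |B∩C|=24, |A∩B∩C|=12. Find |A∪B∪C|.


|A∪B∪C| = 79+30+34-18-19-24+12 = 94

|A∪B∪C| = 94


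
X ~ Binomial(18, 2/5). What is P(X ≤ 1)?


P(X ≤ 1) = Σ P(X=i) for i=0..1
P(X=0) = 387420489/3814697265625
P(X=1) = 4649045868/3814697265625
Sum = 5036466357/3814697265625

P(X ≤ 1) = 5036466357/3814697265625 ≈ 0.13%


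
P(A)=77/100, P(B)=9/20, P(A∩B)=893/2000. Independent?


P(A)×P(B) = 693/2000
P(A∩B) = 893/2000
Not equal → NOT independent

No, not independent


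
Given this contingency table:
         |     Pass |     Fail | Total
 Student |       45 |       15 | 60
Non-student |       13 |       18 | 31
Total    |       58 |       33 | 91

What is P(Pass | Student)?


P(Pass | Student) = 45/(45+15) = 45/60 = 3/4

P(Pass|Student) = 3/4 ≈ 75.00%


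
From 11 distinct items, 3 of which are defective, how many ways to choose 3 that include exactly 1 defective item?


Choose 1 of the 3 defective items and 2 of the other 8 items:
C(3,1)×C(8,2) = 3×28 = 84

84


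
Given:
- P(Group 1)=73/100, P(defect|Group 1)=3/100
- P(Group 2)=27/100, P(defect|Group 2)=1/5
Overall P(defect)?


P(B) = Σ P(B|Aᵢ)×P(Aᵢ)
  3/100×73/100 = 219/10000
  1/5×27/100 = 27/500
Sum = 759/10000

P(defect) = 759/10000 ≈ 7.59%


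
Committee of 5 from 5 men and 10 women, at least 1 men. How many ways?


Count by #men:
  1M,4W: C(5,1)×C(10,4)=1050
  2M,3W: C(5,2)×C(10,3)=1200
  3M,2W: C(5,3)×C(10,2)=450
  4M,1W: C(5,4)×C(10,1)=50
  5M,0W: C(5,5)×C(10,0)=1
Total = 2751

2751


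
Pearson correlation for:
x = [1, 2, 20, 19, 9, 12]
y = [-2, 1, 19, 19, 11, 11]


n=6, Σx=63, Σy=59, Σxy=972, Σx²=991, Σy²=969
r = (6×972 - 63×59)/√((6×991 - 63²)(6×969 - 59²))
= 2115/√(1977×2333) = 2115/√4612341 ≈ 2115/2147.6361 ≈ 0.9848

r ≈ 0.9848


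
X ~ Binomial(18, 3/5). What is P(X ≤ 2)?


P(X ≤ 2) = Σ P(X=i) for i=0..2
P(X=0) = 262144/3814697265625
P(X=1) = 7077888/3814697265625
P(X=2) = 90243072/3814697265625
Sum = 97583104/3814697265625

P(X ≤ 2) = 97583104/3814697265625 ≈ 0.00%


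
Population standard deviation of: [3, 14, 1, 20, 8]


Mean = 46/5
  (3-46/5)²=961/25
  (14-46/5)²=576/25
  (1-46/5)²=1681/25
  (20-46/5)²=2916/25
  (8-46/5)²=36/25
Σ(x-μ)² = 1234/5
σ² = (1234/5)/5 = 1234/25

σ = √(1234/25) ≈ 7.0257


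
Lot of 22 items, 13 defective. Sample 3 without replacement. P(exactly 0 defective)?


Hypergeometric: C(13,0)×C(9,3)/C(22,3)
= 1×84/1540 = 3/55

P(X=0) = 3/55 ≈ 5.45%


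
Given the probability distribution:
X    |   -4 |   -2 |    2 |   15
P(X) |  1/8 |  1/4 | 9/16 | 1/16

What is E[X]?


E[X] = Σ x·P(X=x)
= (-4)×(1/8) + (-2)×(1/4) + (2)×(9/16) + (15)×(1/16)
= 17/16

E[X] = 17/16


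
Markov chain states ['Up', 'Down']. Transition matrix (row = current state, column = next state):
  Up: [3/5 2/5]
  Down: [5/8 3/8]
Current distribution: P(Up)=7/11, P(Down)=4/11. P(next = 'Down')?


P(next=Down) = Σᵢ P(now=i)×P(i→Down)
= 7/11×2/5 + 4/11×3/8
= 14/55 + 3/22 = 43/110

P = 43/110 ≈ 0.3909


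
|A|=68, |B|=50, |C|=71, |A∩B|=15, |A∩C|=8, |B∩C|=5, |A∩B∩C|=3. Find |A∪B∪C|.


|A∪B∪C| = 68+50+71-15-8-5+3 = 164

|A∪B∪C| = 164


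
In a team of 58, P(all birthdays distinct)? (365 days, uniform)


P(all different) = Π(365-i)/365 for i=0..57
= (365/365)×(364/365)×...×(308/365)
= 0.008335

P ≈ 0.0083 ≈ 0.83%


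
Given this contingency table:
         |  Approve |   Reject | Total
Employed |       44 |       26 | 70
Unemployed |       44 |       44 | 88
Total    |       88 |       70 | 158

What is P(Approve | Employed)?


P(Approve | Employed) = 44/(44+26) = 44/70 = 22/35

P(Approve|Employed) = 22/35 ≈ 62.86%


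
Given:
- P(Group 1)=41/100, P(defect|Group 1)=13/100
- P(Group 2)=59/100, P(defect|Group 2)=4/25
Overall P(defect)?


P(B) = Σ P(B|Aᵢ)×P(Aᵢ)
  13/100×41/100 = 533/10000
  4/25×59/100 = 59/625
Sum = 1477/10000

P(defect) = 1477/10000 ≈ 14.77%


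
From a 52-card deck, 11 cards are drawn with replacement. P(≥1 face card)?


P(not a face card) = 40/52 = 10/13
P(none in 11 draws) = (10/13)^11 = 100000000000/1792160394037
P(≥1 face card) = 1 - 100000000000/1792160394037 = 1692160394037/1792160394037

P = 1692160394037/1792160394037 ≈ 94.42%


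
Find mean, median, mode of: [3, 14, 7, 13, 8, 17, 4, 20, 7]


Sorted: [3, 4, 7, 7, 8, 13, 14, 17, 20]
Mean = 93/9 = 31/3
Median = 8
Freq: {3: 1, 14: 1, 7: 2, 13: 1, 8: 1, 17: 1, 4: 1, 20: 1}
Mode: [7]

Mean=31/3, Median=8, Mode=7


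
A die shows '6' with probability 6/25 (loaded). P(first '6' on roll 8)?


Geometric: P(X=8) = (1-p)^(k-1)×p = (19/25)^7×6/25 = 5363230434/152587890625

P(X=8) = 5363230434/152587890625 ≈ 3.51%


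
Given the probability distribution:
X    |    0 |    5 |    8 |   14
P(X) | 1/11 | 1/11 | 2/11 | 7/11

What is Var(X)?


E[X] = 119/11
E[X²] = 1525/11
Var(X) = E[X²] - (E[X])² = 1525/11 - 14161/121 = 2614/121

Var(X) = 2614/121 ≈ 21.6033


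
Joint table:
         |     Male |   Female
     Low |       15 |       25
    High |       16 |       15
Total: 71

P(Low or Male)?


P(Low∨Male) = P(Low) + P(Male) - P(Low∧Male)
= (40 + 31 - 15)/71 = 56/71

P = 56/71 ≈ 78.87%


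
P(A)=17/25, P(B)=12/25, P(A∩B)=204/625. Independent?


P(A)×P(B) = 204/625
P(A∩B) = 204/625
Equal ✓ → Independent

Yes, independent


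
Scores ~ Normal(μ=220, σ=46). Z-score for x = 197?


z = (x - μ)/σ = (197 - 220)/46 = -0.5

z = -0.5


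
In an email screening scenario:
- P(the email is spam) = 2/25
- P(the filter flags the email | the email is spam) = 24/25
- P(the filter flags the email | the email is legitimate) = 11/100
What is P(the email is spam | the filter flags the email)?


Using Bayes' theorem:
P(A|B) = P(B|A)·P(A) / P(B)

P(the filter flags the email) = 24/25 × 2/25 + 11/100 × 23/25
= 48/625 + 253/2500 = 89/500

P(the email is spam|the filter flags the email) = (48/625) / (89/500) = 192/445

P(the email is spam|the filter flags the email) = 192/445 ≈ 43.15%


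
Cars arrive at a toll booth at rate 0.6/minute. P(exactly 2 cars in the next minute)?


Poisson(λ=0.6): P(X=2) = e^(-λ)×λ^k/k!
= e^(-0.6) × 0.6^2 / 2!
≈ 0.5488116361 × 0.36 / 2 ≈ 0.098786

P(X=2) ≈ 0.098786 ≈ 9.88%


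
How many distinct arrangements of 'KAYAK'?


Letters: 5, freq: {'K': 2, 'A': 2, 'Y': 1}
5!/(2!×2!×1!) = 120/4 = 30

30


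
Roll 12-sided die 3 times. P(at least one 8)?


P(no 8)^3 = (11/12)^3 = 1331/1728
P(≥1) = 1 - 1331/1728 = 397/1728

P = 397/1728 ≈ 22.97%


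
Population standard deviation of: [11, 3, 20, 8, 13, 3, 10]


Mean = 68/7
  (11-68/7)²=81/49
  (3-68/7)²=2209/49
  (20-68/7)²=5184/49
  (8-68/7)²=144/49
  (13-68/7)²=529/49
  (3-68/7)²=2209/49
  (10-68/7)²=4/49
Σ(x-μ)² = 1480/7
σ² = (1480/7)/7 = 1480/49

σ = √(1480/49) ≈ 5.4958


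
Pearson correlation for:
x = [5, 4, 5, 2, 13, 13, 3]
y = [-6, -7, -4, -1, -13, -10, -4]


n=7, Σx=45, Σy=-45, Σxy=-391, Σx²=417, Σy²=387
r = (7×(-391) - 45×(-45))/√((7×417 - 45²)(7×387 - (-45)²))
= -712/√(894×684) = -712/√611496 ≈ -712/781.9821 ≈ -0.9105

r ≈ -0.9105


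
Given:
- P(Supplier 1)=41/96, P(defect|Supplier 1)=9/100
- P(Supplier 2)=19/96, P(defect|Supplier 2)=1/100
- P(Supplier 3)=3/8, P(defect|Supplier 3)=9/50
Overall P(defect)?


P(B) = Σ P(B|Aᵢ)×P(Aᵢ)
  9/100×41/96 = 123/3200
  1/100×19/96 = 19/9600
  9/50×3/8 = 27/400
Sum = 259/2400

P(defect) = 259/2400 ≈ 10.79%


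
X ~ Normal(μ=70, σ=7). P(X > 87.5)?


z = (87.5-70)/7 = 2.5
P(X > 87.5) = 1 - P(Z ≤ 2.5) = 1 - 0.9938 = 0.0062

P(X > 87.5) ≈ 0.0062


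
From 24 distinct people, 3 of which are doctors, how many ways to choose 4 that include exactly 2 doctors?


Choose 2 of the 3 doctors and 2 of the other 21 people:
C(3,2)×C(21,2) = 3×210 = 630

630


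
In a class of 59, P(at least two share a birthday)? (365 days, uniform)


P(all different) = Π(365-i)/365 for i=0..58
= 0.007011
P(match) = 1 - 0.007011 = 0.992989

P ≈ 0.9930 ≈ 99.30%


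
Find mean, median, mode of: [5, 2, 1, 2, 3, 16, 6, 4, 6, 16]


Sorted: [1, 2, 2, 3, 4, 5, 6, 6, 16, 16]
Mean = 61/10
Median = 9/2
Freq: {5: 1, 2: 2, 1: 1, 3: 1, 16: 2, 6: 2, 4: 1}
Mode: [2, 6, 16]

Mean=61/10, Median=9/2, Mode=[2, 6, 16]


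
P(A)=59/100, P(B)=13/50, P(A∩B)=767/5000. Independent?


P(A)×P(B) = 767/5000
P(A∩B) = 767/5000
Equal ✓ → Independent

Yes, independent


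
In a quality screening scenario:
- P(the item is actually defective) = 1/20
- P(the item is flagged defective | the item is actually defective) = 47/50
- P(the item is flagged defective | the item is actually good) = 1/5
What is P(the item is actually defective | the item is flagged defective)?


Using Bayes' theorem:
P(A|B) = P(B|A)·P(A) / P(B)

P(the item is flagged defective) = 47/50 × 1/20 + 1/5 × 19/20
= 47/1000 + 19/100 = 237/1000

P(the item is actually defective|the item is flagged defective) = (47/1000) / (237/1000) = 47/237

P(the item is actually defective|the item is flagged defective) = 47/237 ≈ 19.83%


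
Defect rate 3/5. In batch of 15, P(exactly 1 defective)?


Binomial: P(X=1) = C(15,1)×p^1×(1-p)^14
= 15 × 3/5 × 16384/6103515625 = 147456/6103515625

P(X=1) = 147456/6103515625 ≈ 0.00%


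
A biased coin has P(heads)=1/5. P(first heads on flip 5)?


Geometric: P(X=5) = (1-p)^(k-1)×p = (4/5)^4×1/5 = 256/3125

P(X=5) = 256/3125 ≈ 8.19%


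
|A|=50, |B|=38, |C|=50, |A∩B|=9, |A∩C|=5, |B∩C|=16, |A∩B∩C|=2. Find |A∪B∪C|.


|A∪B∪C| = 50+38+50-9-5-16+2 = 110

|A∪B∪C| = 110


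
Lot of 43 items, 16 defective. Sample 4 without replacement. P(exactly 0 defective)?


Hypergeometric: C(16,0)×C(27,4)/C(43,4)
= 1×17550/123410 = 1755/12341

P(X=0) = 1755/12341 ≈ 14.22%


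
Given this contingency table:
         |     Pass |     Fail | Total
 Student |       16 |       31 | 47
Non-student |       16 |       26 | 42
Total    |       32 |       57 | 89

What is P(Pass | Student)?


P(Pass | Student) = 16/(16+31) = 16/47

P(Pass|Student) = 16/47 ≈ 34.04%


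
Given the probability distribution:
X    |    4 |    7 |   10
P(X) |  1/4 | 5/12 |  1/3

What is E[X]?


E[X] = Σ x·P(X=x)
= (4)×(1/4) + (7)×(5/12) + (10)×(1/3)
= 29/4

E[X] = 29/4


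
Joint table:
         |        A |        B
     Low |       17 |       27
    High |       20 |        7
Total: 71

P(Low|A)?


P(Low|A) = 17/(17+20) = 17/37

P = 17/37 ≈ 45.95%


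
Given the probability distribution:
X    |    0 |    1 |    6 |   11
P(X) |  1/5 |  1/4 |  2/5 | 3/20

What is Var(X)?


E[X] = 43/10
E[X²] = 164/5
Var(X) = E[X²] - (E[X])² = 164/5 - 1849/100 = 1431/100

Var(X) = 1431/100 ≈ 14.3100


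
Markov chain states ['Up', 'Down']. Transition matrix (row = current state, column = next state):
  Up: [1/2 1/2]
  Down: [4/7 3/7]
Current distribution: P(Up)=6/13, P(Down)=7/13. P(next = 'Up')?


P(next=Up) = Σᵢ P(now=i)×P(i→Up)
= 6/13×1/2 + 7/13×4/7
= 3/13 + 4/13 = 7/13

P = 7/13 ≈ 0.5385


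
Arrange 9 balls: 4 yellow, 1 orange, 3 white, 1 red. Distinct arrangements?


9!/(4!×1!×3!×1!) = 2520

2520


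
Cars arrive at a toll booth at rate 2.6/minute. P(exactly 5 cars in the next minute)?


Poisson(λ=2.6): P(X=5) = e^(-λ)×λ^k/k!
= e^(-2.6) × 2.6^5 / 5!
≈ 0.07427357821 × 118.81376 / 120 ≈ 0.073539

P(X=5) ≈ 0.073539 ≈ 7.35%


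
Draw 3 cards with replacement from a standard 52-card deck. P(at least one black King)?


P(not a black King) = 50/52 = 25/26
P(none in 3 draws) = (25/26)^3 = 15625/17576
P(≥1 black King) = 1 - 15625/17576 = 1951/17576

P = 1951/17576 ≈ 11.10%


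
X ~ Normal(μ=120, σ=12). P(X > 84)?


z = (84-120)/12 = -3.0
P(X > 84) = 1 - P(Z ≤ -3.0) = 1 - 0.0013 = 0.9987

P(X > 84) ≈ 0.9987


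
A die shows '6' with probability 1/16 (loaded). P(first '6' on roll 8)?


Geometric: P(X=8) = (1-p)^(k-1)×p = (15/16)^7×1/16 = 170859375/4294967296

P(X=8) = 170859375/4294967296 ≈ 3.98%


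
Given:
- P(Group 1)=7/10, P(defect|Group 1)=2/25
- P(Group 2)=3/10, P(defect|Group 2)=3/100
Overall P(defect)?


P(B) = Σ P(B|Aᵢ)×P(Aᵢ)
  2/25×7/10 = 7/125
  3/100×3/10 = 9/1000
Sum = 13/200

P(defect) = 13/200 ≈ 6.50%


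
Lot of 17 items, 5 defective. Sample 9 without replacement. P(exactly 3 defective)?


Hypergeometric: C(5,3)×C(12,6)/C(17,9)
= 10×924/24310 = 84/221

P(X=3) = 84/221 ≈ 38.01%


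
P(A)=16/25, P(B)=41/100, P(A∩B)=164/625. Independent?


P(A)×P(B) = 164/625
P(A∩B) = 164/625
Equal ✓ → Independent

Yes, independent


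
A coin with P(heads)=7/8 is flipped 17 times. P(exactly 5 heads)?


Binomial: P(X=5) = C(17,5)×p^5×(1-p)^12
= 6188 × 16807/32768 × 1/68719476736 = 26000429/562949953421312

P(X=5) = 26000429/562949953421312 ≈ 0.00%


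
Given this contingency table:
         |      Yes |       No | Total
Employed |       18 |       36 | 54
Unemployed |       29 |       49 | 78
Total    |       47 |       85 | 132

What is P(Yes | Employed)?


P(Yes | Employed) = 18/(18+36) = 18/54 = 1/3

P(Yes|Employed) = 1/3 ≈ 33.33%


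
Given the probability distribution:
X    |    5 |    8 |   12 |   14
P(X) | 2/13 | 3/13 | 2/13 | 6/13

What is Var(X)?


E[X] = 142/13
E[X²] = 1706/13
Var(X) = E[X²] - (E[X])² = 1706/13 - 20164/169 = 2014/169

Var(X) = 2014/169 ≈ 11.9172


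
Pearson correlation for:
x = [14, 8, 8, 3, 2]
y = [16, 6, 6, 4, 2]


n=5, Σx=35, Σy=34, Σxy=336, Σx²=337, Σy²=348
r = (5×336 - 35×34)/√((5×337 - 35²)(5×348 - 34²))
= 490/√(460×584) = 490/√268640 ≈ 490/518.3049 ≈ 0.9454

r ≈ 0.9454


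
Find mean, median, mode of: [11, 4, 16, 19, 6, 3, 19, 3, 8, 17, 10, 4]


Sorted: [3, 3, 4, 4, 6, 8, 10, 11, 16, 17, 19, 19]
Mean = 120/12 = 10
Median = 9
Freq: {11: 1, 4: 2, 16: 1, 19: 2, 6: 1, 3: 2, 8: 1, 17: 1, 10: 1}
Mode: [3, 4, 19]

Mean=10, Median=9, Mode=[3, 4, 19]


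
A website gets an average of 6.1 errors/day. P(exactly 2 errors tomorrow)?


Poisson(λ=6.1): P(X=2) = e^(-λ)×λ^k/k!
= e^(-6.1) × 6.1^2 / 2!
≈ 0.002242867719 × 37.21 / 2 ≈ 0.041729

P(X=2) ≈ 0.041729 ≈ 4.17%


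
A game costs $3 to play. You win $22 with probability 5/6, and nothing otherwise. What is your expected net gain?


E[gain] = (22-3)×5/6 + (-3)×1/6
= 95/6 - 1/2 = 46/3

Expected net gain = $46/3 ≈ $15.33


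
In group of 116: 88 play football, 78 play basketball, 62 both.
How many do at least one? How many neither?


|A∪B| = 88+78-62 = 104
Neither = 116-104 = 12

At least one: 104; Neither: 12


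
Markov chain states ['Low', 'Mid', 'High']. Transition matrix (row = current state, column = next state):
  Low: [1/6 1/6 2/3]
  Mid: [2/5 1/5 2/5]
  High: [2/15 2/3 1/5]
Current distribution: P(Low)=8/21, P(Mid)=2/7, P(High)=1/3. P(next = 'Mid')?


P(next=Mid) = Σᵢ P(now=i)×P(i→Mid)
= 8/21×1/6 + 2/7×1/5 + 1/3×2/3
= 4/63 + 2/35 + 2/9 = 12/35

P = 12/35 ≈ 0.3429


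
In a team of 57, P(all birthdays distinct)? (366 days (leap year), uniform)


P(all different) = Π(366-i)/366 for i=0..56
= (366/366)×(365/366)×...×(310/366)
= 0.010010

P ≈ 0.0100 ≈ 1.00%


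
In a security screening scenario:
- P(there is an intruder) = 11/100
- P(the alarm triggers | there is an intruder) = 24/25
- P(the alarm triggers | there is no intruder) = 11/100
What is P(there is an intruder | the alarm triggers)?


Using Bayes' theorem:
P(A|B) = P(B|A)·P(A) / P(B)

P(the alarm triggers) = 24/25 × 11/100 + 11/100 × 89/100
= 66/625 + 979/10000 = 407/2000

P(there is an intruder|the alarm triggers) = (66/625) / (407/2000) = 96/185

P(there is an intruder|the alarm triggers) = 96/185 ≈ 51.89%


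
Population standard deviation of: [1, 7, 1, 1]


Mean = 10/4 = 5/2
  (1-5/2)²=9/4
  (7-5/2)²=81/4
  (1-5/2)²=9/4
  (1-5/2)²=9/4
Σ(x-μ)² = 27
σ² = 27/4

σ = √(27/4) ≈ 2.5981


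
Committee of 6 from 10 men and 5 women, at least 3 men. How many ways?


Count by #men:
  3M,3W: C(10,3)×C(5,3)=1200
  4M,2W: C(10,4)×C(5,2)=2100
  5M,1W: C(10,5)×C(5,1)=1260
  6M,0W: C(10,6)×C(5,0)=210
Total = 4770

4770


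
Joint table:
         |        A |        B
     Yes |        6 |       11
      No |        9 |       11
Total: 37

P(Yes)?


P(Yes) = (6+11)/37 = 17/37

P(Yes) = 17/37 ≈ 45.95%


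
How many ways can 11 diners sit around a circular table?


Circular arrangements of 11 distinct objects: fix one position to break rotational symmetry.
(n-1)! = 10! = 3628800

3628800


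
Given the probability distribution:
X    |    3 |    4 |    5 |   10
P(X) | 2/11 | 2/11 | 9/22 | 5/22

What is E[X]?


E[X] = Σ x·P(X=x)
= (3)×(2/11) + (4)×(2/11) + (5)×(9/22) + (10)×(5/22)
= 123/22

E[X] = 123/22


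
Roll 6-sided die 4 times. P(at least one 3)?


P(no 3)^4 = (5/6)^4 = 625/1296
P(≥1) = 1 - 625/1296 = 671/1296

P = 671/1296 ≈ 51.77%


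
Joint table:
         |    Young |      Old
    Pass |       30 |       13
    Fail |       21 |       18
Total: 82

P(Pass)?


P(Pass) = (30+13)/82 = 43/82

P(Pass) = 43/82 ≈ 52.44%


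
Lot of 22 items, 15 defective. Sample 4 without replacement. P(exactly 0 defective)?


Hypergeometric: C(15,0)×C(7,4)/C(22,4)
= 1×35/7315 = 1/209

P(X=0) = 1/209 ≈ 0.48%


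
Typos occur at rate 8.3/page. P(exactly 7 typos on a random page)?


Poisson(λ=8.3): P(X=7) = e^(-λ)×λ^k/k!
= e^(-8.3) × 8.3^7 / 7!
≈ 0.0002485168271 × 2713605.09896 / 5040 ≈ 0.133805

P(X=7) ≈ 0.133805 ≈ 13.38%


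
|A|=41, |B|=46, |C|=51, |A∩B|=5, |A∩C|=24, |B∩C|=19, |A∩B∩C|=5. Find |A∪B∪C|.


|A∪B∪C| = 41+46+51-5-24-19+5 = 95

|A∪B∪C| = 95


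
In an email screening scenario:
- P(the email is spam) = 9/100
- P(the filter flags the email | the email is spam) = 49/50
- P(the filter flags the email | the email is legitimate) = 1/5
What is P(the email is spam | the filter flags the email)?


Using Bayes' theorem:
P(A|B) = P(B|A)·P(A) / P(B)

P(the filter flags the email) = 49/50 × 9/100 + 1/5 × 91/100
= 441/5000 + 91/500 = 1351/5000

P(the email is spam|the filter flags the email) = (441/5000) / (1351/5000) = 63/193

P(the email is spam|the filter flags the email) = 63/193 ≈ 32.64%


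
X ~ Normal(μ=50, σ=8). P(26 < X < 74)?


z₁=(26-50)/8=-3.0, z₂=(74-50)/8=3.0
P = Φ(3.0) - Φ(-3.0) = 0.998650 - 0.001350 = 0.997300 ≈ 0.9973

P(26 < X < 74) ≈ 0.9973


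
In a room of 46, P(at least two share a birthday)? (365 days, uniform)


P(all different) = Π(365-i)/365 for i=0..45
= 0.051747
P(match) = 1 - 0.051747 = 0.948253

P ≈ 0.9483 ≈ 94.83%


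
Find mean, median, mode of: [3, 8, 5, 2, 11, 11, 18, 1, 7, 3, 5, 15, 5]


Sorted: [1, 2, 3, 3, 5, 5, 5, 7, 8, 11, 11, 15, 18]
Mean = 94/13
Median = 5
Freq: {3: 2, 8: 1, 5: 3, 2: 1, 11: 2, 18: 1, 1: 1, 7: 1, 15: 1}
Mode: [5]

Mean=94/13, Median=5, Mode=5


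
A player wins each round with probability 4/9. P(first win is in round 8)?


Geometric: P(X=8) = (1-p)^(k-1)×p = (5/9)^7×4/9 = 312500/43046721

P(X=8) = 312500/43046721 ≈ 0.73%


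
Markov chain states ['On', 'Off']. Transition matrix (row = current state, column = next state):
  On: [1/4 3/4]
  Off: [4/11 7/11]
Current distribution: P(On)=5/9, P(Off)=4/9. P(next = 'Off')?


P(next=Off) = Σᵢ P(now=i)×P(i→Off)
= 5/9×3/4 + 4/9×7/11
= 5/12 + 28/99 = 277/396

P = 277/396 ≈ 0.6995


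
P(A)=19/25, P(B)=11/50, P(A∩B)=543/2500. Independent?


P(A)×P(B) = 209/1250
P(A∩B) = 543/2500
Not equal → NOT independent

No, not independent


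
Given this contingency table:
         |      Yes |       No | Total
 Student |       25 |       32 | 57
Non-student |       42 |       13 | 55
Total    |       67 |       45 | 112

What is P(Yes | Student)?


P(Yes | Student) = 25/(25+32) = 25/57

P(Yes|Student) = 25/57 ≈ 43.86%


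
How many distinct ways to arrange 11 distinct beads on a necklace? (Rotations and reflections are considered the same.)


Free circular arrangements: rotations and reflections both identified.
(n-1)!/2 = 10!/2 = 3628800/2 = 1814400

1814400


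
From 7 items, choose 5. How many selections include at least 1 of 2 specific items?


Complement: C(7,5) - C(5,5) = 21 - 1 = 20

20


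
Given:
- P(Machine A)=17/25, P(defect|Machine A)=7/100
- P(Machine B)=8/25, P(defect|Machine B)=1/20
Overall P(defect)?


P(B) = Σ P(B|Aᵢ)×P(Aᵢ)
  7/100×17/25 = 119/2500
  1/20×8/25 = 2/125
Sum = 159/2500

P(defect) = 159/2500 ≈ 6.36%


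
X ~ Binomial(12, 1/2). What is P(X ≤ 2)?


P(X ≤ 2) = Σ P(X=i) for i=0..2
P(X=0) = 1/4096
P(X=1) = 3/1024
P(X=2) = 33/2048
Sum = 79/4096

P(X ≤ 2) = 79/4096 ≈ 1.93%


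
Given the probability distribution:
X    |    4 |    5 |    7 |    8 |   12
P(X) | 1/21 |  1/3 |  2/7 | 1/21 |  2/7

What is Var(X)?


E[X] = 23/3
E[X²] = 471/7
Var(X) = E[X²] - (E[X])² = 471/7 - 529/9 = 536/63

Var(X) = 536/63 ≈ 8.5079


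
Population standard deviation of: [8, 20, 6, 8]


Mean = 42/4 = 21/2
  (8-21/2)²=25/4
  (20-21/2)²=361/4
  (6-21/2)²=81/4
  (8-21/2)²=25/4
Σ(x-μ)² = 123
σ² = 123/4

σ = √(123/4) ≈ 5.5453


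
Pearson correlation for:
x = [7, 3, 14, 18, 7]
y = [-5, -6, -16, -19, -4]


n=5, Σx=49, Σy=-50, Σxy=-647, Σx²=627, Σy²=694
r = (5×(-647) - 49×(-50))/√((5×627 - 49²)(5×694 - (-50)²))
= -785/√(734×970) = -785/√711980 ≈ -785/843.7891 ≈ -0.9303

r ≈ -0.9303


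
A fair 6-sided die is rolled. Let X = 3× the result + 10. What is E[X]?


E[die] = (1+6)/2 = 7/2
E[X] = 3×7/2 + 10 = 41/2

E[X] = 41/2


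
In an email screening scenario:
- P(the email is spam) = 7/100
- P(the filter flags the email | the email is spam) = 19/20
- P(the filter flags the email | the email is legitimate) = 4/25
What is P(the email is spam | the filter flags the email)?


Using Bayes' theorem:
P(A|B) = P(B|A)·P(A) / P(B)

P(the filter flags the email) = 19/20 × 7/100 + 4/25 × 93/100
= 133/2000 + 93/625 = 2153/10000

P(the email is spam|the filter flags the email) = (133/2000) / (2153/10000) = 665/2153

P(the email is spam|the filter flags the email) = 665/2153 ≈ 30.89%


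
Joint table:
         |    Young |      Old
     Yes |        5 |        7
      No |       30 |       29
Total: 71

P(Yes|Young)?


P(Yes|Young) = 5/(5+30) = 5/35 = 1/7

P = 1/7 ≈ 14.29%


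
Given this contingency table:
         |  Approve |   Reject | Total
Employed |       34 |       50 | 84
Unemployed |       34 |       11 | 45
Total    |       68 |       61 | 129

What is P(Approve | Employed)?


P(Approve | Employed) = 34/(34+50) = 34/84 = 17/42

P(Approve|Employed) = 17/42 ≈ 40.48%


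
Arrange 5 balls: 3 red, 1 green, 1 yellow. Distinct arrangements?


5!/(3!×1!×1!) = 20

20


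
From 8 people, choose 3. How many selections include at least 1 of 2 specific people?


Complement: C(8,3) - C(6,3) = 56 - 20 = 36

36


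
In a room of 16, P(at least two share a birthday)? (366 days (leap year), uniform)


P(all different) = Π(366-i)/366 for i=0..15
= 0.717059
P(match) = 1 - 0.717059 = 0.282941

P ≈ 0.2829 ≈ 28.29%


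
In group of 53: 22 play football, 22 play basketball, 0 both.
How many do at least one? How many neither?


|A∪B| = 22+22-0 = 44
Neither = 53-44 = 9

At least one: 44; Neither: 9


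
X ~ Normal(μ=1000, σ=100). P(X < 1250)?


z = (1250-1000)/100 = 2.5
P(Z < 2.5) = 0.9938

P(X < 1250) ≈ 0.9938


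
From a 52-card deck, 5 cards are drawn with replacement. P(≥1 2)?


P(not a 2) = 48/52 = 12/13
P(none in 5 draws) = (12/13)^5 = 248832/371293
P(≥1 2) = 1 - 248832/371293 = 122461/371293

P = 122461/371293 ≈ 32.98%


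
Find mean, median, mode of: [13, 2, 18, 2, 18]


Sorted: [2, 2, 13, 18, 18]
Mean = 53/5
Median = 13
Freq: {13: 1, 2: 2, 18: 2}
Mode: [2, 18]

Mean=53/5, Median=13, Mode=[2, 18]


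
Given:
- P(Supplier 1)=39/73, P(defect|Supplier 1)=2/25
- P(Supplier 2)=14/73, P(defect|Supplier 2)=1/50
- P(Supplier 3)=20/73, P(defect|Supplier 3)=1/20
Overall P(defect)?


P(B) = Σ P(B|Aᵢ)×P(Aᵢ)
  2/25×39/73 = 78/1825
  1/50×14/73 = 7/1825
  1/20×20/73 = 1/73
Sum = 22/365

P(defect) = 22/365 ≈ 6.03%


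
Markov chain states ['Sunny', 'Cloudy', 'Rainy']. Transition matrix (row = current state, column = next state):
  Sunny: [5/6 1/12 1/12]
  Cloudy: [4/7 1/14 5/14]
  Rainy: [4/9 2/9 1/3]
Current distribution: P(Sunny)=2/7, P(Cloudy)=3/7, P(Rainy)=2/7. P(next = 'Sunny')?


P(next=Sunny) = Σᵢ P(now=i)×P(i→Sunny)
= 2/7×5/6 + 3/7×4/7 + 2/7×4/9
= 5/21 + 12/49 + 8/63 = 269/441

P = 269/441 ≈ 0.6100


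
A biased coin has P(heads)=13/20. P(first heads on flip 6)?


Geometric: P(X=6) = (1-p)^(k-1)×p = (7/20)^5×13/20 = 218491/64000000

P(X=6) = 218491/64000000 ≈ 0.34%


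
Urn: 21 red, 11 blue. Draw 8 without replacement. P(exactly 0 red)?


Hypergeometric: C(21,0)×C(11,8)/C(32,8)
= 1×165/10518300 = 11/701220

P(X=0) = 11/701220 ≈ 0.00%


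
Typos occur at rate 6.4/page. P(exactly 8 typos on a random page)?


Poisson(λ=6.4): P(X=8) = e^(-λ)×λ^k/k!
= e^(-6.4) × 6.4^8 / 8!
≈ 0.001661557273 × 2814749.76711 / 40320 ≈ 0.115994

P(X=8) ≈ 0.115994 ≈ 11.60%


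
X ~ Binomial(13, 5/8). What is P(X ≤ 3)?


P(X ≤ 3) = Σ P(X=i) for i=0..3
P(X=0) = 1594323/549755813888
P(X=1) = 34543665/549755813888
P(X=2) = 172718325/274877906944
P(X=3) = 1055500875/274877906944
Sum = 623144097/137438953472

P(X ≤ 3) = 623144097/137438953472 ≈ 0.45%


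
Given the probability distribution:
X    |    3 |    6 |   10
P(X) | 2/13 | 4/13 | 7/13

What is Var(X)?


E[X] = 100/13
E[X²] = 862/13
Var(X) = E[X²] - (E[X])² = 862/13 - 10000/169 = 1206/169

Var(X) = 1206/169 ≈ 7.1361


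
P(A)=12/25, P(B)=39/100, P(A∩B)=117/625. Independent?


P(A)×P(B) = 117/625
P(A∩B) = 117/625
Equal ✓ → Independent

Yes, independent


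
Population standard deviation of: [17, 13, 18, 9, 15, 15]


Mean = 87/6 = 29/2
  (17-29/2)²=25/4
  (13-29/2)²=9/4
  (18-29/2)²=49/4
  (9-29/2)²=121/4
  (15-29/2)²=1/4
  (15-29/2)²=1/4
Σ(x-μ)² = 103/2
σ² = (103/2)/6 = 103/12

σ = √(103/12) ≈ 2.9297


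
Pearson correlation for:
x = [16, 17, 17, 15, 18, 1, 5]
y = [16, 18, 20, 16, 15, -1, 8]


n=7, Σx=89, Σy=92, Σxy=1451, Σx²=1409, Σy²=1526
r = (7×1451 - 89×92)/√((7×1409 - 89²)(7×1526 - 92²))
= 1969/√(1942×2218) = 1969/√4307356 ≈ 1969/2075.4171 ≈ 0.9487

r ≈ 0.9487


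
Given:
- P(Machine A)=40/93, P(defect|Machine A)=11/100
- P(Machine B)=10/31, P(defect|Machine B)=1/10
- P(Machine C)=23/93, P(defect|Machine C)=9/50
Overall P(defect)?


P(B) = Σ P(B|Aᵢ)×P(Aᵢ)
  11/100×40/93 = 22/465
  1/10×10/31 = 1/31
  9/50×23/93 = 69/1550
Sum = 577/4650

P(defect) = 577/4650 ≈ 12.41%


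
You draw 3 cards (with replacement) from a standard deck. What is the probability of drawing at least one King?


P(not a King) = 48/52 = 12/13
P(none in 3 draws) = (12/13)^3 = 1728/2197
P(≥1 King) = 1 - 1728/2197 = 469/2197

P = 469/2197 ≈ 21.35%


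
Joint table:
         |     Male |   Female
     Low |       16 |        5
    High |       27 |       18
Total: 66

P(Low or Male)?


P(Low∨Male) = P(Low) + P(Male) - P(Low∧Male)
= (21 + 43 - 16)/66 = 48/66 = 8/11

P = 8/11 ≈ 72.73%


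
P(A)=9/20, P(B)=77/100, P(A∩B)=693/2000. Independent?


P(A)×P(B) = 693/2000
P(A∩B) = 693/2000
Equal ✓ → Independent

Yes, independent


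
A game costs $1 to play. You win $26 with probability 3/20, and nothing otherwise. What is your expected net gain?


E[gain] = (26-1)×3/20 + (-1)×17/20
= 15/4 - 17/20 = 29/10

Expected net gain = $29/10 ≈ $2.90


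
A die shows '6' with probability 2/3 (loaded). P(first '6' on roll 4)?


Geometric: P(X=4) = (1-p)^(k-1)×p = (1/3)^3×2/3 = 2/81

P(X=4) = 2/81 ≈ 2.47%


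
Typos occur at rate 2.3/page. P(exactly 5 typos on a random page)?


Poisson(λ=2.3): P(X=5) = e^(-λ)×λ^k/k!
= e^(-2.3) × 2.3^5 / 5!
≈ 0.1002588437 × 64.36343 / 120 ≈ 0.053775

P(X=5) ≈ 0.053775 ≈ 5.38%


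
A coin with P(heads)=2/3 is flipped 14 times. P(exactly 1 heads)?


Binomial: P(X=1) = C(14,1)×p^1×(1-p)^13
= 14 × 2/3 × 1/1594323 = 28/4782969

P(X=1) = 28/4782969 ≈ 0.00%


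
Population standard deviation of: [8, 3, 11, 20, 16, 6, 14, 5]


Mean = 83/8
  (8-83/8)²=361/64
  (3-83/8)²=3481/64
  (11-83/8)²=25/64
  (20-83/8)²=5929/64
  (16-83/8)²=2025/64
  (6-83/8)²=1225/64
  (14-83/8)²=841/64
  (5-83/8)²=1849/64
Σ(x-μ)² = 1967/8
σ² = (1967/8)/8 = 1967/64

σ = √(1967/64) ≈ 5.5439


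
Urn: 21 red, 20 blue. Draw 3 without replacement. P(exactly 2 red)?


Hypergeometric: C(21,2)×C(20,1)/C(41,3)
= 210×20/10660 = 210/533

P(X=2) = 210/533 ≈ 39.40%


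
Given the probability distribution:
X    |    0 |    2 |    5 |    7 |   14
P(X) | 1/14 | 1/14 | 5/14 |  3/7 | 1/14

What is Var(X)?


E[X] = 83/14
E[X²] = 619/14
Var(X) = E[X²] - (E[X])² = 619/14 - 6889/196 = 1777/196

Var(X) = 1777/196 ≈ 9.0663


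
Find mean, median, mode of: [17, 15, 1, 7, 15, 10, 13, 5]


Sorted: [1, 5, 7, 10, 13, 15, 15, 17]
Mean = 83/8
Median = 23/2
Freq: {17: 1, 15: 2, 1: 1, 7: 1, 10: 1, 13: 1, 5: 1}
Mode: [15]

Mean=83/8, Median=23/2, Mode=15


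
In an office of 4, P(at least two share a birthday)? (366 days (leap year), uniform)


P(all different) = Π(366-i)/366 for i=0..3
= 0.983689
P(match) = 1 - 0.983689 = 0.016311

P ≈ 0.0163 ≈ 1.63%
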